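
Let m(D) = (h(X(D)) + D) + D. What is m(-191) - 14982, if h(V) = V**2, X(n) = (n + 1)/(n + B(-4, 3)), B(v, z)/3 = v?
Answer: -633098976/41209 ≈ -15363.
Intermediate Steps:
B(v, z) = 3*v
X(n) = (1 + n)/(-12 + n) (X(n) = (n + 1)/(n + 3*(-4)) = (1 + n)/(n - 12) = (1 + n)/(-12 + n))
m(D) = 2*D + (1 + D)**2/(-12 + D)**2 (m(D) = (((1 + D)/(-12 + D))**2 + D) + D = ((1 + D)**2/(-12 + D)**2 + D) + D = (D + (1 + D)**2/(-12 + D)**2) + D = 2*D + (1 + D)**2/(-12 + D)**2)
m(-191) - 14982 = (2*(-191) + (1 - 191)**2/(-12 - 191)**2) - 14982 = (-382 + (-190)**2/(-203)**2) - 14982 = (-382 + 36100*(1/41209)) - 14982 = (-382 + 36100/41209) - 14982 = -15705738/41209 - 14982 = -633098976/41209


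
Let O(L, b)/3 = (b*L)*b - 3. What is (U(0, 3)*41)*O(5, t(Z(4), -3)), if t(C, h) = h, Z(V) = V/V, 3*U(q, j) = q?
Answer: 0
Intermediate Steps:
U(q, j) = q/3
Z(V) = 1
O(L, b) = -9 + 3*L*b² (O(L, b) = 3*((b*L)*b - 3) = 3*((L*b)*b - 3) = 3*(L*b² - 3) = 3*(-3 + L*b²) = -9 + 3*L*b²)
(U(0, 3)*41)*O(5, t(Z(4), -3)) = (((⅓)*0)*41)*(-9 + 3*5*(-3)²) = (0*41)*(-9 + 3*5*9) = 0*(-9 + 135) = 0*126 = 0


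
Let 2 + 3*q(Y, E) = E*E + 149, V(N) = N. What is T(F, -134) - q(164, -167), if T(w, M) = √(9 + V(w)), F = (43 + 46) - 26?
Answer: -28036/3 + 6*√2 ≈ -9336.8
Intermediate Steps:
q(Y, E) = 49 + E²/3 (q(Y, E) = -⅔ + (E*E + 149)/3 = -⅔ + (E² + 149)/3 = -⅔ + (149 + E²)/3 = -⅔ + (149/3 + E²/3) = 49 + E²/3)
F = 63 (F = 89 - 26 = 63)
T(w, M) = √(9 + w)
T(F, -134) - q(164, -167) = √(9 + 63) - (49 + (⅓)*(-167)²) = √72 - (49 + (⅓)*27889) = 6*√2 - (49 + 27889/3) = 6*√2 - 1*28036/3 = 6*√2 - 28036/3 = -28036/3 + 6*√2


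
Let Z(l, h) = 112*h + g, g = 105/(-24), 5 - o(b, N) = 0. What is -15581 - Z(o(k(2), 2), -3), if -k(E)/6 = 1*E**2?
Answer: -121925/8 ≈ -15241.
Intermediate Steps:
k(E) = -6*E**2
o(b, N) = 5 (o(b, N) = 5 - 1*0 = 5 + 0 = 5)
g = -35/8 (g = 105*(-1/24) = -35/8 ≈ -4.3750)
Z(l, h) = -35/8 + 112*h (Z(l, h) = 112*h - 35/8 = -35/8 + 112*h)
-15581 - Z(o(k(2), 2), -3) = -15581 - (-35/8 + 112*(-3)) = -15581 - (-35/8 - 336) = -15581 - 1*(-2723/8) = -15581 + 2723/8 = -121925/8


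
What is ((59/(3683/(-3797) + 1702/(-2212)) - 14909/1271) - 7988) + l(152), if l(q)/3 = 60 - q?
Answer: -77148480069883/9284203795 ≈ -8309.7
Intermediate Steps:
l(q) = 180 - 3*q (l(q) = 3*(60 - q) = 180 - 3*q)
((59/(3683/(-3797) + 1702/(-2212)) - 14909/1271) - 7988) + l(152) = ((59/(3683/(-3797) + 1702/(-2212)) - 14909/1271) - 7988) + (180 - 3*152) = ((59/(3683*(-1/3797) + 1702*(-1/2212)) - 14909*1/1271) - 7988) + (180 - 456) = ((59/(-3683/3797 - 851/1106) - 14909/1271) - 7988) - 276 = ((59/(-7304645/4199482) - 14909/1271) - 7988) - 276 = ((59*(-4199482/7304645) - 14909/1271) - 7988) - 276 = ((-247769438/7304645 - 14909/1271) - 7988) - 276 = (-423819908003/9284203795 - 7988) - 276 = -74586039822463/9284203795 - 276 = -77148480069883/9284203795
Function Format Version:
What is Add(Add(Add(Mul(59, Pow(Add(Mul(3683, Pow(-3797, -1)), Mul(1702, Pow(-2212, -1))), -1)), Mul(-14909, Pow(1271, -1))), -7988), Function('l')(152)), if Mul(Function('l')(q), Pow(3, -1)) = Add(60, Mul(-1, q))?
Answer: Rational(-77148480069883, 9284203795) ≈ -8309.7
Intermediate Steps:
Function('l')(q) = Add(180, Mul(-3, q)) (Function('l')(q) = Mul(3, Add(60, Mul(-1, q))) = Add(180, Mul(-3, q)))
Add(Add(Add(Mul(59, Pow(Add(Mul(3683, Pow(-3797, -1)), Mul(1702, Pow(-2212, -1))), -1)), Mul(-14909, Pow(1271, -1))), -7988), Function('l')(152)) = Add(Add(Add(Mul(59, Pow(Add(Mul(3683, Pow(-3797, -1)), Mul(1702, Pow(-2212, -1))), -1)), Mul(-14909, Pow(1271, -1))), -7988), Add(180, Mul(-3, 152))) = Add(Add(Add(Mul(59, Pow(Add(Mul(3683, Rational(-1, 3797)), Mul(1702, Rational(-1, 2212))), -1)), Mul(-14909, Rational(1, 1271))), -7988), Add(180, -456)) = Add(Add(Add(Mul(59, Pow(Add(Rational(-3683, 3797), Rational(-851, 1106)), -1)), Rational(-14909, 1271)), -7988), -276) = Add(Add(Add(Mul(59, Pow(Rational(-7304645, 4199482), -1)), Rational(-14909, 1271)), -7988), -276) = Add(Add(Add(Mul(59, Rational(-4199482, 7304645)), Rational(-14909, 1271)), -7988), -276) = Add(Add(Add(Rational(-247769438, 7304645), Rational(-14909, 1271)), -7988), -276) = Add(Add(Rational(-423819908003, 9284203795), -7988), -276) = Add(Rational(-74586039822463, 9284203795), -276) = Rational(-77148480069883, 9284203795)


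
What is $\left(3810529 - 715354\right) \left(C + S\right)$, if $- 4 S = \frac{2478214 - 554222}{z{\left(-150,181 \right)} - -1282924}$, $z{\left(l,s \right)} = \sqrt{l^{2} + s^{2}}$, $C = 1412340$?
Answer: $\frac{479661585433865829035060}{109726262301} + \frac{99251532310 \sqrt{55261}}{109726262301} \approx 4.3714 \cdot 10^{12}$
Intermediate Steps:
$S = - \frac{480998}{1282924 + \sqrt{55261}}$ ($S = - \frac{\left(2478214 - 554222\right) \frac{1}{\sqrt{\left(-150\right)^{2} + 181^{2}} - -1282924}}{4} = - \frac{1923992 \frac{1}{\sqrt{22500 + 32761} + 1282924}}{4} = - \frac{1923992 \frac{1}{\sqrt{55261} + 1282924}}{4} = - \frac{1923992 \frac{1}{1282924 + \sqrt{55261}}}{4} = - \frac{480998}{1282924 + \sqrt{55261}} \approx -0.37485$)
$\left(3810529 - 715354\right) \left(C + S\right) = \left(3810529 - 715354\right) \left(1412340 - \left(\frac{617083878152}{1645893934515} - \frac{480998 \sqrt{55261}}{1645893934515}\right)\right) = 3095175 \left(\frac{2324561222389036948}{1645893934515} + \frac{480998 \sqrt{55261}}{1645893934515}\right) = \frac{479661585433865829035060}{109726262301} + \frac{99251532310 \sqrt{55261}}{109726262301}$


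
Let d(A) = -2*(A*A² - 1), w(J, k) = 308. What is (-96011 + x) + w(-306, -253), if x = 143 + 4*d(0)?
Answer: -95552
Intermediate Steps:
d(A) = 2 - 2*A³ (d(A) = -2*(A³ - 1) = -2*(-1 + A³) = 2 - 2*A³)
x = 151 (x = 143 + 4*(2 - 2*0³) = 143 + 4*(2 - 2*0) = 143 + 4*(2 + 0) = 143 + 4*2 = 143 + 8 = 151)
(-96011 + x) + w(-306, -253) = (-96011 + 151) + 308 = -95860 + 308 = -95552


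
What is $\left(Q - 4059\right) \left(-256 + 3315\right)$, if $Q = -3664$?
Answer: $-23624657$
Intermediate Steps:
$\left(Q - 4059\right) \left(-256 + 3315\right) = \left(-3664 - 4059\right) \left(-256 + 3315\right) = \left(-7723\right) 3059 = -23624657$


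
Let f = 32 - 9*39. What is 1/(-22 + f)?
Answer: -1/341 ≈ -0.0029326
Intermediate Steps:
f = -319 (f = 32 - 351 = -319)
1/(-22 + f) = 1/(-22 - 319) = 1/(-341) = -1/341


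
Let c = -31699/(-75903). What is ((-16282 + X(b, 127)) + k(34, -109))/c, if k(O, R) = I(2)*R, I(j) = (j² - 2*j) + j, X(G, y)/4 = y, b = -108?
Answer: -1213840776/31699 ≈ -38293.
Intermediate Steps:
X(G, y) = 4*y
I(j) = j² - j
k(O, R) = 2*R (k(O, R) = (2*(-1 + 2))*R = (2*1)*R = 2*R)
c = 31699/75903 (c = -31699*(-1/75903) = 31699/75903 ≈ 0.41762)
((-16282 + X(b, 127)) + k(34, -109))/c = ((-16282 + 4*127) + 2*(-109))/(31699/75903) = ((-16282 + 508) - 218)*(75903/31699) = (-15774 - 218)*(75903/31699) = -15992*75903/31699 = -1213840776/31699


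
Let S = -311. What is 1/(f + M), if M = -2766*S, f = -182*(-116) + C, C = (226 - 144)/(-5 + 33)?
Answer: 14/12338773 ≈ 1.1346e-6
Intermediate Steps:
C = 41/14 (C = 82/28 = 82*(1/28) = 41/14 ≈ 2.9286)
f = 295609/14 (f = -182*(-116) + 41/14 = 21112 + 41/14 = 295609/14 ≈ 21115.)
M = 860226 (M = -2766*(-311) = 860226)
1/(f + M) = 1/(295609/14 + 860226) = 1/(12338773/14) = 14/12338773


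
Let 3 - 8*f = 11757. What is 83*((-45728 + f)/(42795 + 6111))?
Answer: -15669487/195624 ≈ -80.100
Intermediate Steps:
f = -5877/4 (f = 3/8 - 1/8*11757 = 3/8 - 11757/8 = -5877/4 ≈ -1469.3)
83*((-45728 + f)/(42795 + 6111)) = 83*((-45728 - 5877/4)/(42795 + 6111)) = 83*(-188789/4/48906) = 83*(-188789/4*1/48906) = 83*(-188789/195624) = -15669487/195624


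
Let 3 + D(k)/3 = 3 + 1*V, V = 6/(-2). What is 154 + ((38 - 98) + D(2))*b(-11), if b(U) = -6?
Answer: 568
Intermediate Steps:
V = -3 (V = 6*(-1/2) = -3)
D(k) = -9 (D(k) = -9 + 3*(3 + 1*(-3)) = -9 + 3*(3 - 3) = -9 + 3*0 = -9 + 0 = -9)
154 + ((38 - 98) + D(2))*b(-11) = 154 + ((38 - 98) - 9)*(-6) = 154 + (-60 - 9)*(-6) = 154 - 69*(-6) = 154 + 414 = 568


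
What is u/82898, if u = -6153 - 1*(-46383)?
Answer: 20115/41449 ≈ 0.48530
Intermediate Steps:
u = 40230 (u = -6153 + 46383 = 40230)
u/82898 = 40230/82898 = 40230*(1/82898) = 20115/41449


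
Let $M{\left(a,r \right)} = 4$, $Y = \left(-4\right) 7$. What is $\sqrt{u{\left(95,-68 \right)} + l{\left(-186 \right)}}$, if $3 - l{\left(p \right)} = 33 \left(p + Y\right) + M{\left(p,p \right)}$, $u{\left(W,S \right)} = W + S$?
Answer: $4 \sqrt{443} \approx 84.19$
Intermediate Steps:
$Y = -28$
$u{\left(W,S \right)} = S + W$
$l{\left(p \right)} = 923 - 33 p$ ($l{\left(p \right)} = 3 - \left(33 \left(p - 28\right) + 4\right) = 3 - \left(33 \left(-28 + p\right) + 4\right) = 3 - \left(\left(-924 + 33 p\right) + 4\right) = 3 - \left(-920 + 33 p\right) = 923 - 33 p$)
$\sqrt{u{\left(95,-68 \right)} + l{\left(-186 \right)}} = \sqrt{\left(-68 + 95\right) + \left(923 - -6138\right)} = \sqrt{27 + \left(923 + 6138\right)} = \sqrt{27 + 7061} = \sqrt{7088} = 4 \sqrt{443}$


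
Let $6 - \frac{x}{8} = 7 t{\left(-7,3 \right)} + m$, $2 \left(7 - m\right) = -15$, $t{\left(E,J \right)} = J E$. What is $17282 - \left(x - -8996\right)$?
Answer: $7178$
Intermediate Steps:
$t{\left(E,J \right)} = E J$
$m = \frac{29}{2}$ ($m = 7 - - \frac{15}{2} = 7 + \frac{15}{2} = \frac{29}{2} \approx 14.5$)
$x = 1108$ ($x = 48 - 8 \left(7 \left(\left(-7\right) 3\right) + \frac{29}{2}\right) = 48 - 8 \left(7 \left(-21\right) + \frac{29}{2}\right) = 48 - 8 \left(-147 + \frac{29}{2}\right) = 48 - -1060 = 48 + 1060 = 1108$)
$17282 - \left(x - -8996\right) = 17282 - \left(1108 - -8996\right) = 17282 - \left(1108 + 8996\right) = 17282 - 10104 = 7178$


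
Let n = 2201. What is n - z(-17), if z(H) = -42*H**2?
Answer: 14339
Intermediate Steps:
n - z(-17) = 2201 - (-42)*(-17)**2 = 2201 - (-42)*289 = 2201 - 1*(-12138) = 2201 + 12138 = 14339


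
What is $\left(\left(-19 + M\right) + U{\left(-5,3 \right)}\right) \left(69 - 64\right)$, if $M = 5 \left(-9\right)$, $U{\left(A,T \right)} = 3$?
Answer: $-305$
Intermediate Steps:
$M = -45$
$\left(\left(-19 + M\right) + U{\left(-5,3 \right)}\right) \left(69 - 64\right) = \left(\left(-19 - 45\right) + 3\right) \left(69 - 64\right) = \left(-64 + 3\right) \left(69 - 64\right) = \left(-61\right) 5 = -305$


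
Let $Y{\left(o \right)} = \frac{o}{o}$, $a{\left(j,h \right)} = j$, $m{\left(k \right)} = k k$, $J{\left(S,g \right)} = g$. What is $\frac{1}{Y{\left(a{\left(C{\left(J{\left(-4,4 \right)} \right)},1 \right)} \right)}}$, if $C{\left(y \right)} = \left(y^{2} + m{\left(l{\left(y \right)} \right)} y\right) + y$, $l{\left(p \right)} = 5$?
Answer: $1$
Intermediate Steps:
$m{\left(k \right)} = k^{2}$
$C{\left(y \right)} = y^{2} + 26 y$ ($C{\left(y \right)} = \left(y^{2} + 5^{2} y\right) + y = \left(y^{2} + 25 y\right) + y = y^{2} + 26 y$)
$Y{\left(o \right)} = 1$
$\frac{1}{Y{\left(a{\left(C{\left(J{\left(-4,4 \right)} \right)},1 \right)} \right)}} = 1^{-1} = 1$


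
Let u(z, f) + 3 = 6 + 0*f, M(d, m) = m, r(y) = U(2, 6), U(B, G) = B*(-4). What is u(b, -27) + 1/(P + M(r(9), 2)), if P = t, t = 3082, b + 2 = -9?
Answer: 9253/3084 ≈ 3.0003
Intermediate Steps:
b = -11 (b = -2 - 9 = -11)
U(B, G) = -4*B
r(y) = -8 (r(y) = -4*2 = -8)
P = 3082
u(z, f) = 3 (u(z, f) = -3 + (6 + 0*f) = -3 + (6 + 0) = -3 + 6 = 3)
u(b, -27) + 1/(P + M(r(9), 2)) = 3 + 1/(3082 + 2) = 3 + 1/3084 = 9253/3084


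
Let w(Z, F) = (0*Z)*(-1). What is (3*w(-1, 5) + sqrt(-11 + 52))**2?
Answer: 41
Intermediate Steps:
w(Z, F) = 0 (w(Z, F) = 0*(-1) = 0)
(3*w(-1, 5) + sqrt(-11 + 52))**2 = (3*0 + sqrt(-11 + 52))**2 = (0 + sqrt(41))**2 = (sqrt(41))**2 = 41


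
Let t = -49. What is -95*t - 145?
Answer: 4510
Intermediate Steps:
-95*t - 145 = -95*(-49) - 145 = 4655 - 145 = 4510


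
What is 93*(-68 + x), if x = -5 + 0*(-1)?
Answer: -6789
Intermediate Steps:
x = -5 (x = -5 + 0 = -5)
93*(-68 + x) = 93*(-68 - 5) = 93*(-73) = -6789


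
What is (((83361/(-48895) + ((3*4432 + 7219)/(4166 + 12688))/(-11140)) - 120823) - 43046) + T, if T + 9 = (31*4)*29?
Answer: -294287624445752897/1836042063240 ≈ -1.6028e+5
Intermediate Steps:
T = 3587 (T = -9 + (31*4)*29 = -9 + 124*29 = -9 + 3596 = 3587)
(((83361/(-48895) + ((3*4432 + 7219)/(4166 + 12688))/(-11140)) - 120823) - 43046) + T = (((83361/(-48895) + ((3*4432 + 7219)/(4166 + 12688))/(-11140)) - 120823) - 43046) + 3587 = (((83361*(-1/48895) + ((13296 + 7219)/16854)*(-1/11140)) - 120823) - 43046) + 3587 = (((-83361/48895 + (20515*(1/16854))*(-1/11140)) - 120823) - 43046) + 3587 = (((-83361/48895 + (20515/16854)*(-1/11140)) - 120823) - 43046) + 3587 = (((-83361/48895 - 4103/37550712) - 120823) - 43046) + 3587 = ((-3130465519217/1836042063240 - 120823) - 43046) + 3587 = (-221839240672365737/1836042063240 - 43046) + 3587 = -300873507326594777/1836042063240 + 3587 = -294287624445752897/1836042063240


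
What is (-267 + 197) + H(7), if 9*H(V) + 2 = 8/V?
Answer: -1472/21 ≈ -70.095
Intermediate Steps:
H(V) = -2/9 + 8/(9*V) (H(V) = -2/9 + (8/V)/9 = -2/9 + 8/(9*V))
(-267 + 197) + H(7) = (-267 + 197) + (2/9)*(4 - 1*7)/7 = -70 + (2/9)*(1/7)*(4 - 7) = -70 + (2/9)*(1/7)*(-3) = -70 - 2/21 = -1472/21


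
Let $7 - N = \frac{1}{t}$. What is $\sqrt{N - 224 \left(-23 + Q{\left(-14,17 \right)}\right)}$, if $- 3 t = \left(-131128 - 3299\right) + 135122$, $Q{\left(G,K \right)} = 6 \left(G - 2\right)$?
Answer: $\frac{2 \sqrt{3219724415}}{695} \approx 163.29$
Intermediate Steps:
$Q{\left(G,K \right)} = -12 + 6 G$ ($Q{\left(G,K \right)} = 6 \left(-2 + G\right) = -12 + 6 G$)
$t = - \frac{695}{3}$ ($t = - \frac{\left(-131128 - 3299\right) + 135122}{3} = - \frac{-134427 + 135122}{3} = \left(- \frac{1}{3}\right) 695 = - \frac{695}{3} \approx -231.67$)
$N = \frac{4868}{695}$ ($N = 7 - \frac{1}{- \frac{695}{3}} = 7 - - \frac{3}{695} = 7 + \frac{3}{695} = \frac{4868}{695} \approx 7.0043$)
$\sqrt{N - 224 \left(-23 + Q{\left(-14,17 \right)}\right)} = \sqrt{\frac{4868}{695} - 224 \left(-23 + \left(-12 + 6 \left(-14\right)\right)\right)} = \sqrt{\frac{4868}{695} - 224 \left(-23 - 96\right)} = \sqrt{\frac{4868}{695} - -26656} = \sqrt{\frac{4868}{695} + 26656} = \sqrt{\frac{18530788}{695}} = \frac{2 \sqrt{3219724415}}{695}$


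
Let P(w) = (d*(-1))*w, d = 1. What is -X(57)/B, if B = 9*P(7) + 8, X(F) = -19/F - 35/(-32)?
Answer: 73/5280 ≈ 0.013826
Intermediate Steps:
P(w) = -w (P(w) = (1*(-1))*w = -w)
X(F) = 35/32 - 19/F (X(F) = -19/F - 35*(-1/32) = -19/F + 35/32 = 35/32 - 19/F)
B = -55 (B = 9*(-1*7) + 8 = 9*(-7) + 8 = -63 + 8 = -55)
-X(57)/B = -(35/32 - 19/57)/(-55) = -(35/32 - 19*1/57)*(-1)/55 = -(35/32 - ⅓)*(-1)/55 = -73*(-1)/(96*55) = -1*(-73/5280) = 73/5280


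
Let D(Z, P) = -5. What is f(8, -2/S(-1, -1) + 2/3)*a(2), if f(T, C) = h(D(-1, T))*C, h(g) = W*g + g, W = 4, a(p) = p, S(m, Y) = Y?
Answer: -400/3 ≈ -133.33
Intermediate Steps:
h(g) = 5*g (h(g) = 4*g + g = 5*g)
f(T, C) = -25*C (f(T, C) = (5*(-5))*C = -25*C)
f(8, -2/S(-1, -1) + 2/3)*a(2) = -25*(-2/(-1) + 2/3)*2 = -25*(-2*(-1) + 2*(1/3))*2 = -25*(2 + 2/3)*2 = -25*8/3*2 = -200/3*2 = -400/3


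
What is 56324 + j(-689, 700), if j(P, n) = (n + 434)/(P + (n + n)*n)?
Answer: 18386237966/326437 ≈ 56324.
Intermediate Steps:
j(P, n) = (434 + n)/(P + 2*n**2) (j(P, n) = (434 + n)/(P + (2*n)*n) = (434 + n)/(P + 2*n**2))
56324 + j(-689, 700) = 56324 + (434 + 700)/(-689 + 2*700**2) = 56324 + 1134/(-689 + 2*490000) = 56324 + 1134/(-689 + 980000) = 56324 + 1134/979311 = 56324 + (1/979311)*1134 = 56324 + 378/326437 = 18386237966/326437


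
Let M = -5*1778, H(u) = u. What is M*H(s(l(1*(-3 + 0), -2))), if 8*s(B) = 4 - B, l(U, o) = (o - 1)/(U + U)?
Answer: -31115/8 ≈ -3889.4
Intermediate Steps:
l(U, o) = (-1 + o)/(2*U) (l(U, o) = (-1 + o)/((2*U)) = (-1 + o)*(1/(2*U)) = (-1 + o)/(2*U))
s(B) = 1/2 - B/8 (s(B) = (4 - B)/8 = 1/2 - B/8)
M = -8890
M*H(s(l(1*(-3 + 0), -2))) = -8890*(1/2 - (-1 - 2)/(16*(1*(-3 + 0)))) = -8890*(1/2 - (-3)/(16*(1*(-3)))) = -8890*(1/2 - (-3)/(16*(-3))) = -8890*(1/2 - (-1)*(-3)/(16*3)) = -8890*(1/2 - 1/8*1/2) = -8890*(1/2 - 1/16) = -8890*7/16 = -31115/8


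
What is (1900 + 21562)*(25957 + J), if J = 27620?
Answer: 1257023574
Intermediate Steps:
(1900 + 21562)*(25957 + J) = (1900 + 21562)*(25957 + 27620) = 23462*53577 = 1257023574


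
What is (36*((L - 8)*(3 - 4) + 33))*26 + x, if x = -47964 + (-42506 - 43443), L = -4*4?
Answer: -80561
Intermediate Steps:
L = -16
x = -133913 (x = -47964 - 85949 = -133913)
(36*((L - 8)*(3 - 4) + 33))*26 + x = (36*((-16 - 8)*(3 - 4) + 33))*26 - 133913 = (36*(-24*(-1) + 33))*26 - 133913 = (36*(24 + 33))*26 - 133913 = (36*57)*26 - 133913 = 2052*26 - 133913 = 53352 - 133913 = -80561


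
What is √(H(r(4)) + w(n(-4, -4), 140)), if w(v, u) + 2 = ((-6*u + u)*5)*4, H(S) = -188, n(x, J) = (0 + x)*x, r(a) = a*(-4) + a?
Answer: I*√14190 ≈ 119.12*I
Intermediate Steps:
r(a) = -3*a (r(a) = -4*a + a = -3*a)
n(x, J) = x² (n(x, J) = x*x = x²)
w(v, u) = -2 - 100*u (w(v, u) = -2 + ((-6*u + u)*5)*4 = -2 + (-5*u*5)*4 = -2 - 25*u*4 = -2 - 100*u)
√(H(r(4)) + w(n(-4, -4), 140)) = √(-188 + (-2 - 100*140)) = √(-188 + (-2 - 14000)) = √(-188 - 14002) = √(-14190) = I*√14190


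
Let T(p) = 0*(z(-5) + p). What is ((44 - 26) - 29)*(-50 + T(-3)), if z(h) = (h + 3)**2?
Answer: 550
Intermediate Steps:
z(h) = (3 + h)**2
T(p) = 0 (T(p) = 0*((3 - 5)**2 + p) = 0*((-2)**2 + p) = 0*(4 + p) = 0)
((44 - 26) - 29)*(-50 + T(-3)) = ((44 - 26) - 29)*(-50 + 0) = (18 - 29)*(-50) = -11*(-50) = 550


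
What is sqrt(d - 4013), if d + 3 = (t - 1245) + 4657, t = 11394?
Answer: sqrt(10790) ≈ 103.87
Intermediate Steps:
d = 14803 (d = -3 + ((11394 - 1245) + 4657) = -3 + (10149 + 4657) = -3 + 14806 = 14803)
sqrt(d - 4013) = sqrt(14803 - 4013) = sqrt(10790)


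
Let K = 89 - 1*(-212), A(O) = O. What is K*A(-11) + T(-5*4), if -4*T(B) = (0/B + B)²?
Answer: -3411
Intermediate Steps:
K = 301 (K = 89 + 212 = 301)
T(B) = -B²/4 (T(B) = -(0/B + B)²/4 = -(0 + B)²/4 = -B²/4)
K*A(-11) + T(-5*4) = 301*(-11) - (-5*4)²/4 = -3311 - ¼*(-20)² = -3311 - ¼*400 = -3311 - 100 = -3411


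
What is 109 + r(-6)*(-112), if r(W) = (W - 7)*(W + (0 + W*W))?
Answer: 43789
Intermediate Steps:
r(W) = (-7 + W)*(W + W²) (r(W) = (-7 + W)*(W + (0 + W²)) = (-7 + W)*(W + W²))
109 + r(-6)*(-112) = 109 - 6*(-7 + (-6)² - 6*(-6))*(-112) = 109 - 6*(-7 + 36 + 36)*(-112) = 109 - 6*65*(-112) = 109 - 390*(-112) = 109 + 43680 = 43789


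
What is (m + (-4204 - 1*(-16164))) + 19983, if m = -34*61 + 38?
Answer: 29907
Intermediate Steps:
m = -2036 (m = -2074 + 38 = -2036)
(m + (-4204 - 1*(-16164))) + 19983 = (-2036 + (-4204 - 1*(-16164))) + 19983 = (-2036 + (-4204 + 16164)) + 19983 = (-2036 + 11960) + 19983 = 9924 + 19983 = 29907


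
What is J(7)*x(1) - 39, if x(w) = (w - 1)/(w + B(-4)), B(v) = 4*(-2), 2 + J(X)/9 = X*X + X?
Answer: -39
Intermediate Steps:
J(X) = -18 + 9*X + 9*X**2 (J(X) = -18 + 9*(X*X + X) = -18 + 9*(X**2 + X) = -18 + 9*(X + X**2) = -18 + (9*X + 9*X**2) = -18 + 9*X + 9*X**2)
B(v) = -8
x(w) = (-1 + w)/(-8 + w) (x(w) = (w - 1)/(w - 8) = (-1 + w)/(-8 + w))
J(7)*x(1) - 39 = (-18 + 9*7 + 9*7**2)*((-1 + 1)/(-8 + 1)) - 39 = (-18 + 63 + 9*49)*(0/(-7)) - 39 = (-18 + 63 + 441)*(-1/7*0) - 39 = 486*0 - 39 = 0 - 39 = -39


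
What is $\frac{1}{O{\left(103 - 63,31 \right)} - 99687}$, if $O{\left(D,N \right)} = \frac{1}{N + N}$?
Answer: $- \frac{62}{6180593} \approx -1.0031 \cdot 10^{-5}$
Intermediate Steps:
$O{\left(D,N \right)} = \frac{1}{2 N}$
$\frac{1}{O{\left(103 - 63,31 \right)} - 99687} = \frac{1}{\frac{1}{2 \cdot 31} - 99687} = \frac{1}{\frac{1}{2} \cdot \frac{1}{31} - 99687} = \frac{1}{\frac{1}{62} - 99687} = \frac{1}{- \frac{6180593}{62}} = - \frac{62}{6180593}$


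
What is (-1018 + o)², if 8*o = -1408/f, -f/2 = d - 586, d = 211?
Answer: 145800258244/140625 ≈ 1.0368e+6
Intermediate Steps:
f = 750 (f = -2*(211 - 586) = -2*(-375) = 750)
o = -88/375 (o = (-1408/750)/8 = (-1408*1/750)/8 = (⅛)*(-704/375) = -88/375 ≈ -0.23467)
(-1018 + o)² = (-1018 - 88/375)² = (-381838/375)² = 145800258244/140625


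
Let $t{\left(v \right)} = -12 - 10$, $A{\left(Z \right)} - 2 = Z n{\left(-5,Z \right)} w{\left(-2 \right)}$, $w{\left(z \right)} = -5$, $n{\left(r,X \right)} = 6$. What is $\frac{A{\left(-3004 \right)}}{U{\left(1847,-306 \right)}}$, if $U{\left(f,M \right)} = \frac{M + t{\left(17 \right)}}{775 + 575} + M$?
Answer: $- \frac{30416175}{103357} \approx -294.28$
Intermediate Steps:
$A{\left(Z \right)} = 2 - 30 Z$ ($A{\left(Z \right)} = 2 + Z 6 \left(-5\right) = 2 + 6 Z \left(-5\right) = 2 - 30 Z$)
$t{\left(v \right)} = -22$ ($t{\left(v \right)} = -12 - 10 = -22$)
$U{\left(f,M \right)} = - \frac{11}{675} + \frac{1351 M}{1350}$ ($U{\left(f,M \right)} = \frac{M - 22}{775 + 575} + M = \frac{-22 + M}{1350} + M = \left(-22 + M\right) \frac{1}{1350} + M = \left(- \frac{11}{675} + \frac{M}{1350}\right) + M = - \frac{11}{675} + \frac{1351 M}{1350}$)
$\frac{A{\left(-3004 \right)}}{U{\left(1847,-306 \right)}} = \frac{2 - -90120}{- \frac{11}{675} + \frac{1351}{1350} \left(-306\right)} = \frac{2 + 90120}{- \frac{11}{675} - \frac{22967}{75}} = \frac{90122}{- \frac{206714}{675}} = 90122 \left(- \frac{675}{206714}\right) = - \frac{30416175}{103357}$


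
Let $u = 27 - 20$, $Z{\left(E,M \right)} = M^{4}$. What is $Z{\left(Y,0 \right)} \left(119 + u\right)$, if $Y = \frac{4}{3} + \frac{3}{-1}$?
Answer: $0$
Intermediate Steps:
$Y = - \frac{5}{3}$ ($Y = 4 \cdot \frac{1}{3} + 3 \left(-1\right) = \frac{4}{3} - 3 = - \frac{5}{3} \approx -1.6667$)
$u = 7$
$Z{\left(Y,0 \right)} \left(119 + u\right) = 0^{4} \left(119 + 7\right) = 0 \cdot 126 = 0$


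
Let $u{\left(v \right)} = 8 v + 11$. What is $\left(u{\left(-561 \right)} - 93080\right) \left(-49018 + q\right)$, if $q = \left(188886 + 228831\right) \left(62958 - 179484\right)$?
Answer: $4748581137189120$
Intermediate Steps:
$u{\left(v \right)} = 11 + 8 v$
$q = -48674891142$ ($q = 417717 \left(-116526\right) = -48674891142$)
$\left(u{\left(-561 \right)} - 93080\right) \left(-49018 + q\right) = \left(\left(11 + 8 \left(-561\right)\right) - 93080\right) \left(-49018 - 48674891142\right) = \left(\left(11 - 4488\right) - 93080\right) \left(-48674940160\right) = \left(-4477 - 93080\right) \left(-48674940160\right) = \left(-97557\right) \left(-48674940160\right) = 4748581137189120$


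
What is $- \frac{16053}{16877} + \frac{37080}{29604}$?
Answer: $\frac{12547179}{41635559} \approx 0.30136$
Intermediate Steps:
$- \frac{16053}{16877} + \frac{37080}{29604} = \left(-16053\right) \frac{1}{16877} + 37080 \cdot \frac{1}{29604} = - \frac{16053}{16877} + \frac{3090}{2467} = \frac{12547179}{41635559}$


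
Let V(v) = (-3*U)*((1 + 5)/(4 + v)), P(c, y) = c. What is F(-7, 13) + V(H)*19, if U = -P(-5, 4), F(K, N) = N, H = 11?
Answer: -101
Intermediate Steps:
U = 5 (U = -1*(-5) = 5)
V(v) = -90/(4 + v) (V(v) = (-3*5)*((1 + 5)/(4 + v)) = -90/(4 + v))
F(-7, 13) + V(H)*19 = 13 - 90/(4 + 11)*19 = 13 - 90/15*19 = 13 - 90*1/15*19 = 13 - 6*19 = 13 - 114 = -101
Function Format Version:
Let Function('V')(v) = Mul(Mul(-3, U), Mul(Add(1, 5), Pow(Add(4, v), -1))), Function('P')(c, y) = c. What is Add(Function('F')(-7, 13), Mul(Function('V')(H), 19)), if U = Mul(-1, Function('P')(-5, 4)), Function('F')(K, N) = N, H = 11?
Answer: -101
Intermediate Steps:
U = 5 (U = Mul(-1, -5) = 5)
Function('V')(v) = Mul(-90, Pow(Add(4, v), -1)) (Function('V')(v) = Mul(Mul(-3, 5), Mul(Add(1, 5), Pow(Add(4, v), -1))) = Mul(-15, Mul(6, Pow(Add(4, v), -1))) = Mul(-90, Pow(Add(4, v), -1)))
Add(Function('F')(-7, 13), Mul(Function('V')(H), 19)) = Add(13, Mul(Mul(-90, Pow(Add(4, 11), -1)), 19)) = Add(13, Mul(Mul(-90, Pow(15, -1)), 19)) = Add(13, Mul(Mul(-90, Rational(1, 15)), 19)) = Add(13, Mul(-6, 19)) = Add(13, -114) = -101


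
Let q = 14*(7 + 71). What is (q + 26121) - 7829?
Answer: 19384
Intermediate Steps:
q = 1092 (q = 14*78 = 1092)
(q + 26121) - 7829 = (1092 + 26121) - 7829 = 27213 - 7829 = 19384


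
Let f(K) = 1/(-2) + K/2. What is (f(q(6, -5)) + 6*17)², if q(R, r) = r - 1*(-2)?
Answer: 10000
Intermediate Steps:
q(R, r) = 2 + r (q(R, r) = r + 2 = 2 + r)
f(K) = -½ + K/2 (f(K) = 1*(-½) + K*(½) = -½ + K/2)
(f(q(6, -5)) + 6*17)² = ((-½ + (2 - 5)/2) + 6*17)² = ((-½ + (½)*(-3)) + 102)² = ((-½ - 3/2) + 102)² = (-2 + 102)² = 100² = 10000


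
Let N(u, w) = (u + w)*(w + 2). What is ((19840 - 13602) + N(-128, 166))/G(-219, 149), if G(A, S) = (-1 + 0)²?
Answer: 12622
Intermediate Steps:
N(u, w) = (2 + w)*(u + w) (N(u, w) = (u + w)*(2 + w) = (2 + w)*(u + w))
G(A, S) = 1 (G(A, S) = (-1)² = 1)
((19840 - 13602) + N(-128, 166))/G(-219, 149) = ((19840 - 13602) + (166² + 2*(-128) + 2*166 - 128*166))/1 = (6238 + (27556 - 256 + 332 - 21248))*1 = (6238 + 6384)*1 = 12622*1 = 12622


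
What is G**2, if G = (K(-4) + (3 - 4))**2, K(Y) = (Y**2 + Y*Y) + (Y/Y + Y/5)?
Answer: 592240896/625 ≈ 9.4759e+5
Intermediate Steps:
K(Y) = 1 + 2*Y**2 + Y/5 (K(Y) = (Y**2 + Y**2) + (1 + Y*(1/5)) = 2*Y**2 + (1 + Y/5) = 1 + 2*Y**2 + Y/5)
G = 24336/25 (G = ((1 + 2*(-4)**2 + (1/5)*(-4)) + (3 - 4))**2 = ((1 + 2*16 - 4/5) - 1)**2 = ((1 + 32 - 4/5) - 1)**2 = (161/5 - 1)**2 = (156/5)**2 = 24336/25 ≈ 973.44)
G**2 = (24336/25)**2 = 592240896/625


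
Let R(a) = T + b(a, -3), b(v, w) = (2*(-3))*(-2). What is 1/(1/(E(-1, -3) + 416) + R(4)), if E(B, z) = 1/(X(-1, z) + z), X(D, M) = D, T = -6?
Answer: 1663/9982 ≈ 0.16660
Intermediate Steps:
b(v, w) = 12 (b(v, w) = -6*(-2) = 12)
E(B, z) = 1/(-1 + z)
R(a) = 6 (R(a) = -6 + 12 = 6)
1/(1/(E(-1, -3) + 416) + R(4)) = 1/(1/(1/(-1 - 3) + 416) + 6) = 1/(1/(1/(-4) + 416) + 6) = 1/(1/(-1/4 + 416) + 6) = 1/(1/(1663/4) + 6) = 1/(4/1663 + 6) = 1/(9982/1663) = 1663/9982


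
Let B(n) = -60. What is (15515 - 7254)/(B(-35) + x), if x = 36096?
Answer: 751/3276 ≈ 0.22924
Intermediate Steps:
(15515 - 7254)/(B(-35) + x) = (15515 - 7254)/(-60 + 36096) = 8261/36036 = 8261*(1/36036) = 751/3276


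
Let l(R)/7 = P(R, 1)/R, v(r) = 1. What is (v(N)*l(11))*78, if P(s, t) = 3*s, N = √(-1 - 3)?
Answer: 1638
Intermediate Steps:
N = 2*I (N = √(-4) = 2*I ≈ 2.0*I)
l(R) = 21 (l(R) = 7*((3*R)/R) = 7*3 = 21)
(v(N)*l(11))*78 = (1*21)*78 = 21*78 = 1638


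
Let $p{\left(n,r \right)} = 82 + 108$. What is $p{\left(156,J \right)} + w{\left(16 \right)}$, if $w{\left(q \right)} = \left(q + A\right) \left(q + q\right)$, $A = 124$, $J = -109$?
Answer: $4670$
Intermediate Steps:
$p{\left(n,r \right)} = 190$
$w{\left(q \right)} = 2 q \left(124 + q\right)$ ($w{\left(q \right)} = \left(q + 124\right) \left(q + q\right) = \left(124 + q\right) 2 q = 2 q \left(124 + q\right)$)
$p{\left(156,J \right)} + w{\left(16 \right)} = 190 + 2 \cdot 16 \left(124 + 16\right) = 190 + 2 \cdot 16 \cdot 140 = 190 + 4480 = 4670$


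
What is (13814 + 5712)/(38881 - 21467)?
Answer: 9763/8707 ≈ 1.1213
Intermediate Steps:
(13814 + 5712)/(38881 - 21467) = 19526/17414 = 19526*(1/17414) = 9763/8707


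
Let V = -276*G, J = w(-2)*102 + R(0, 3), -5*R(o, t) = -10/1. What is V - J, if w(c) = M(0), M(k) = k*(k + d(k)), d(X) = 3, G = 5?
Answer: -1382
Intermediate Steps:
M(k) = k*(3 + k) (M(k) = k*(k + 3) = k*(3 + k))
R(o, t) = 2 (R(o, t) = -(-2)/1 = -(-2) = -1/5*(-10) = 2)
w(c) = 0 (w(c) = 0*(3 + 0) = 0*3 = 0)
J = 2 (J = 0*102 + 2 = 0 + 2 = 2)
V = -1380 (V = -276*5 = -1380)
V - J = -1380 - 1*2 = -1380 - 2 = -1382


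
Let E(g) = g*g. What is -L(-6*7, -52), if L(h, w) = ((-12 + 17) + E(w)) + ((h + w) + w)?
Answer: -2563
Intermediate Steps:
E(g) = g²
L(h, w) = 5 + h + w² + 2*w (L(h, w) = ((-12 + 17) + w²) + ((h + w) + w) = (5 + w²) + (h + 2*w) = 5 + h + w² + 2*w)
-L(-6*7, -52) = -(5 - 6*7 + (-52)² + 2*(-52)) = -(5 - 42 + 2704 - 104) = -1*2563 = -2563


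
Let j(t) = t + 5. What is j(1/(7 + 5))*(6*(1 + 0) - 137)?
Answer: -7991/12 ≈ -665.92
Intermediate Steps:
j(t) = 5 + t
j(1/(7 + 5))*(6*(1 + 0) - 137) = (5 + 1/(7 + 5))*(6*(1 + 0) - 137) = (5 + 1/12)*(6*1 - 137) = (5 + 1/12)*(6 - 137) = (61/12)*(-131) = -7991/12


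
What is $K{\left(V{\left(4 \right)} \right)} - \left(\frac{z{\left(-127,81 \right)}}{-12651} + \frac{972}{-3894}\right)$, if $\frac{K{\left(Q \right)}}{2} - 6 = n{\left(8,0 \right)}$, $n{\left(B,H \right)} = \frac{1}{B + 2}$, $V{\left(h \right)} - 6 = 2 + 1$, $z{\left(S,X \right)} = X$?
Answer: $\frac{170450198}{13684165} \approx 12.456$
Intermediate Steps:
$V{\left(h \right)} = 9$ ($V{\left(h \right)} = 6 + \left(2 + 1\right) = 6 + 3 = 9$)
$n{\left(B,H \right)} = \frac{1}{2 + B}$
$K{\left(Q \right)} = \frac{61}{5}$ ($K{\left(Q \right)} = 12 + \frac{2}{2 + 8} = 12 + \frac{2}{10} = 12 + 2 \cdot \frac{1}{10} = 12 + \frac{1}{5} = \frac{61}{5}$)
$K{\left(V{\left(4 \right)} \right)} - \left(\frac{z{\left(-127,81 \right)}}{-12651} + \frac{972}{-3894}\right) = \frac{61}{5} - \left(\frac{81}{-12651} + \frac{972}{-3894}\right) = \frac{61}{5} - \left(81 \left(- \frac{1}{12651}\right) + 972 \left(- \frac{1}{3894}\right)\right) = \frac{61}{5} - \left(- \frac{27}{4217} - \frac{162}{649}\right) = \frac{61}{5} - - \frac{700677}{2736833} = \frac{61}{5} + \frac{700677}{2736833} = \frac{170450198}{13684165}$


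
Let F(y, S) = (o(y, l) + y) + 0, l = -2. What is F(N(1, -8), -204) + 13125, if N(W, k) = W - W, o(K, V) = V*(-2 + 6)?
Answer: 13117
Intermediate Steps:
o(K, V) = 4*V (o(K, V) = V*4 = 4*V)
N(W, k) = 0
F(y, S) = -8 + y (F(y, S) = (4*(-2) + y) + 0 = (-8 + y) + 0 = -8 + y)
F(N(1, -8), -204) + 13125 = (-8 + 0) + 13125 = -8 + 13125 = 13117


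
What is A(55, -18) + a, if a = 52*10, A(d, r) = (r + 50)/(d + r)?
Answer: 19272/37 ≈ 520.87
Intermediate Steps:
A(d, r) = (50 + r)/(d + r)
a = 520
A(55, -18) + a = (50 - 18)/(55 - 18) + 520 = 32/37 + 520 = 19272/37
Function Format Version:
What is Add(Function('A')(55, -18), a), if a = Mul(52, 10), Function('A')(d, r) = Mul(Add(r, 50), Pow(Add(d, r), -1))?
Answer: Rational(19272, 37) ≈ 520.87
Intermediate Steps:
Function('A')(d, r) = Mul(Pow(Add(d, r), -1), Add(50, r)) (Function('A')(d, r) = Mul(Add(50, r), Pow(Add(d, r), -1)) = Mul(Pow(Add(d, r), -1), Add(50, r)))
a = 520
Add(Function('A')(55, -18), a) = Add(Mul(Pow(Add(55, -18), -1), Add(50, -18)), 520) = Add(Mul(Pow(37, -1), 32), 520) = Add(Mul(Rational(1, 37), 32), 520) = Add(Rational(32, 37), 520) = Rational(19272, 37)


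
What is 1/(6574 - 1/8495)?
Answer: 8495/55846129 ≈ 0.00015211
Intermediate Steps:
1/(6574 - 1/8495) = 1/(55846129/8495) = 8495/55846129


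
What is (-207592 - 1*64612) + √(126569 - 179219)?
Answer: -272204 + 45*I*√26 ≈ -2.722e+5 + 229.46*I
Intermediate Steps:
(-207592 - 1*64612) + √(126569 - 179219) = (-207592 - 64612) + √(-52650) = -272204 + 45*I*√26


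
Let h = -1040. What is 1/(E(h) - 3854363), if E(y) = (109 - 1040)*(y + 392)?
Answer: -1/3251075 ≈ -3.0759e-7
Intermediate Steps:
E(y) = -364952 - 931*y (E(y) = -931*(392 + y) = -364952 - 931*y)
1/(E(h) - 3854363) = 1/((-364952 - 931*(-1040)) - 3854363) = 1/((-364952 + 968240) - 3854363) = 1/(603288 - 3854363) = 1/(-3251075) = -1/3251075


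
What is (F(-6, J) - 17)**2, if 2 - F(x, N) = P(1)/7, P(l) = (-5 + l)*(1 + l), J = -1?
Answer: 9409/49 ≈ 192.02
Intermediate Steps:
P(l) = (1 + l)*(-5 + l)
F(x, N) = 22/7 (F(x, N) = 2 - (-5 + 1**2 - 4*1)/7 = 2 - (-5 + 1 - 4)/7 = 2 - (-8)/7 = 2 - 1*(-8/7) = 2 + 8/7 = 22/7)
(F(-6, J) - 17)**2 = (22/7 - 17)**2 = (-97/7)**2 = 9409/49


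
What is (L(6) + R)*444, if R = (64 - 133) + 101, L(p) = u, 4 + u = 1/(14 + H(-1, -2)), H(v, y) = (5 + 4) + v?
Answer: 136974/11 ≈ 12452.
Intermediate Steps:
H(v, y) = 9 + v
u = -87/22 (u = -4 + 1/(14 + (9 - 1)) = -4 + 1/(14 + 8) = -4 + 1/22 = -87/22 ≈ -3.9545)
L(p) = -87/22
R = 32 (R = -69 + 101 = 32)
(L(6) + R)*444 = (-87/22 + 32)*444 = (617/22)*444 = 136974/11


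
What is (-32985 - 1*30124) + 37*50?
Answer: -61259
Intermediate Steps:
(-32985 - 1*30124) + 37*50 = (-32985 - 30124) + 1850 = -63109 + 1850 = -61259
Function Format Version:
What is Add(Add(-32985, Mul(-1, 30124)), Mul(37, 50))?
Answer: -61259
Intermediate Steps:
Add(Add(-32985, Mul(-1, 30124)), Mul(37, 50)) = Add(Add(-32985, -30124), 1850) = Add(-63109, 1850) = -61259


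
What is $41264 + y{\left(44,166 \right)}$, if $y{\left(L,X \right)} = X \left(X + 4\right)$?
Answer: $69484$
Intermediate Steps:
$y{\left(L,X \right)} = X \left(4 + X\right)$
$41264 + y{\left(44,166 \right)} = 41264 + 166 \left(4 + 166\right) = 41264 + 166 \cdot 170 = 41264 + 28220 = 69484$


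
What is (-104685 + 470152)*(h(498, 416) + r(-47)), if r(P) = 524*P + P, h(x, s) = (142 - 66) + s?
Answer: -8838088461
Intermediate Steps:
h(x, s) = 76 + s
r(P) = 525*P
(-104685 + 470152)*(h(498, 416) + r(-47)) = (-104685 + 470152)*((76 + 416) + 525*(-47)) = 365467*(492 - 24675) = 365467*(-24183) = -8838088461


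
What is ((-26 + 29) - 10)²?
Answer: 49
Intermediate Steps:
((-26 + 29) - 10)² = (3 - 10)² = (-7)² = 49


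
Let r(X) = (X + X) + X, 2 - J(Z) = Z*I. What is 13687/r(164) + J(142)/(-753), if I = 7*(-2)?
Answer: 1036359/41164 ≈ 25.176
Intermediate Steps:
I = -14
J(Z) = 2 + 14*Z (J(Z) = 2 - Z*(-14) = 2 - (-14)*Z = 2 + 14*Z)
r(X) = 3*X (r(X) = 2*X + X = 3*X)
13687/r(164) + J(142)/(-753) = 13687/((3*164)) + (2 + 14*142)/(-753) = 13687/492 + (2 + 1988)*(-1/753) = 13687*(1/492) + 1990*(-1/753) = 13687/492 - 1990/753 = 1036359/41164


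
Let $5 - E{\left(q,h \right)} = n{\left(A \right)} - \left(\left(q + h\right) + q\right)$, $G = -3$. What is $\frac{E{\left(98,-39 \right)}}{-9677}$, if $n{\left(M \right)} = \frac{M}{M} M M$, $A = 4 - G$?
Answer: $- \frac{113}{9677} \approx -0.011677$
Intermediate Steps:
$A = 7$ ($A = 4 - -3 = 4 + 3 = 7$)
$n{\left(M \right)} = M^{2}$ ($n{\left(M \right)} = 1 M M = M M = M^{2}$)
$E{\left(q,h \right)} = -44 + h + 2 q$ ($E{\left(q,h \right)} = 5 - \left(7^{2} - \left(\left(q + h\right) + q\right)\right) = 5 - \left(49 - \left(\left(h + q\right) + q\right)\right) = 5 - \left(49 - \left(h + 2 q\right)\right) = 5 - \left(49 - h - 2 q\right) = 5 + \left(-49 + h + 2 q\right) = -44 + h + 2 q$)
$\frac{E{\left(98,-39 \right)}}{-9677} = \frac{-44 - 39 + 2 \cdot 98}{-9677} = \left(-44 - 39 + 196\right) \left(- \frac{1}{9677}\right) = 113 \left(- \frac{1}{9677}\right) = - \frac{113}{9677}$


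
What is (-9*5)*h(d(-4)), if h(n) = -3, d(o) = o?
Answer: 135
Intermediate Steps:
(-9*5)*h(d(-4)) = -9*5*(-3) = -45*(-3) = 135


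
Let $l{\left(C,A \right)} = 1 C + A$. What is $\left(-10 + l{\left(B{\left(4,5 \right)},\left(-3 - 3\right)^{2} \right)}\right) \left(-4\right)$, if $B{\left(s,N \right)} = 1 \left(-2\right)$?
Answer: $-96$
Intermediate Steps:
$B{\left(s,N \right)} = -2$
$l{\left(C,A \right)} = A + C$ ($l{\left(C,A \right)} = C + A = A + C$)
$\left(-10 + l{\left(B{\left(4,5 \right)},\left(-3 - 3\right)^{2} \right)}\right) \left(-4\right) = \left(-10 - \left(2 - \left(-3 - 3\right)^{2}\right)\right) \left(-4\right) = \left(-10 - \left(2 - \left(-6\right)^{2}\right)\right) \left(-4\right) = \left(-10 + \left(36 - 2\right)\right) \left(-4\right) = \left(-10 + 34\right) \left(-4\right) = 24 \left(-4\right) = -96$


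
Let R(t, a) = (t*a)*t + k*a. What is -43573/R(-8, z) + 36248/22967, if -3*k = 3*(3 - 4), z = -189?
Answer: 29511179/5758155 ≈ 5.1251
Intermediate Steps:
k = 1 (k = -(3 - 4) = -(-1) = -⅓*(-3) = 1)
R(t, a) = a + a*t² (R(t, a) = (t*a)*t + 1*a = (a*t)*t + a = a*t² + a = a + a*t²)
-43573/R(-8, z) + 36248/22967 = -43573*(-1/(189*(1 + (-8)²))) + 36248/22967 = -43573*(-1/(189*(1 + 64))) + 36248*(1/22967) = -43573/((-189*65)) + 36248/22967 = -43573/(-12285) + 36248/22967 = -43573*(-1/12285) + 36248/22967 = 43573/12285 + 36248/22967 = 29511179/5758155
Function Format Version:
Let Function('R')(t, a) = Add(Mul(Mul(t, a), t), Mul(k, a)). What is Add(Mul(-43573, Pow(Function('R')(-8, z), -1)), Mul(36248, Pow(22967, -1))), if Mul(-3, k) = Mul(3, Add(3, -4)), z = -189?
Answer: Rational(29511179, 5758155) ≈ 5.1251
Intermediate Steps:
k = 1 (k = Mul(Rational(-1, 3), Mul(3, Add(3, -4))) = Mul(Rational(-1, 3), Mul(3, -1)) = Mul(Rational(-1, 3), -3) = 1)
Function('R')(t, a) = Add(a, Mul(a, Pow(t, 2))) (Function('R')(t, a) = Add(Mul(Mul(t, a), t), Mul(1, a)) = Add(Mul(Mul(a, t), t), a) = Add(Mul(a, Pow(t, 2)), a) = Add(a, Mul(a, Pow(t, 2))))
Add(Mul(-43573, Pow(Function('R')(-8, z), -1)), Mul(36248, Pow(22967, -1))) = Add(Mul(-43573, Pow(Mul(-189, Add(1, Pow(-8, 2))), -1)), Mul(36248, Pow(22967, -1))) = Add(Mul(-43573, Pow(Mul(-189, Add(1, 64)), -1)), Mul(36248, Rational(1, 22967))) = Add(Mul(-43573, Pow(Mul(-189, 65), -1)), Rational(36248, 22967)) = Add(Mul(-43573, Pow(-12285, -1)), Rational(36248, 22967)) = Add(Mul(-43573, Rational(-1, 12285)), Rational(36248, 22967)) = Add(Rational(43573, 12285), Rational(36248, 22967)) = Rational(29511179, 5758155)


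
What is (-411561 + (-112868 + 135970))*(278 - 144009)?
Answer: 55833600529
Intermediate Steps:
(-411561 + (-112868 + 135970))*(278 - 144009) = (-411561 + 23102)*(-143731) = -388459*(-143731) = 55833600529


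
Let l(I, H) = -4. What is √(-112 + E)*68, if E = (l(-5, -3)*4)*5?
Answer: 544*I*√3 ≈ 942.24*I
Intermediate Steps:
E = -80 (E = -4*4*5 = -16*5 = -80)
√(-112 + E)*68 = √(-112 - 80)*68 = √(-192)*68 = (8*I*√3)*68 = 544*I*√3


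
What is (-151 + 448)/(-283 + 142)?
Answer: -99/47 ≈ -2.1064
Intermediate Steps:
(-151 + 448)/(-283 + 142) = 297/(-141) = 297*(-1/141) = -99/47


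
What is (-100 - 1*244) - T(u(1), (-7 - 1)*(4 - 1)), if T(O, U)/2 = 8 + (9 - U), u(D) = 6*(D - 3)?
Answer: -426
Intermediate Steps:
u(D) = -18 + 6*D (u(D) = 6*(-3 + D) = -18 + 6*D)
T(O, U) = 34 - 2*U (T(O, U) = 2*(8 + (9 - U)) = 2*(17 - U) = 34 - 2*U)
(-100 - 1*244) - T(u(1), (-7 - 1)*(4 - 1)) = (-100 - 1*244) - (34 - 2*(-7 - 1)*(4 - 1)) = (-100 - 244) - (34 - (-16)*3) = -344 - (34 - 2*(-24)) = -344 - (34 + 48) = -344 - 1*82 = -344 - 82 = -426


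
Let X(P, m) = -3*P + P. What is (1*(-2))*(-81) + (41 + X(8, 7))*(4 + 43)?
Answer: 1337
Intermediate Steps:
X(P, m) = -2*P
(1*(-2))*(-81) + (41 + X(8, 7))*(4 + 43) = (1*(-2))*(-81) + (41 - 2*8)*(4 + 43) = -2*(-81) + (41 - 16)*47 = 162 + 25*47 = 162 + 1175 = 1337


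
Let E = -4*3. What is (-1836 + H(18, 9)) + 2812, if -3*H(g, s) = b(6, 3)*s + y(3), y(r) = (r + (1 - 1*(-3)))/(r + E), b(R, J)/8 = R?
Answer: 22471/27 ≈ 832.26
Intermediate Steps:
E = -12
b(R, J) = 8*R
y(r) = (4 + r)/(-12 + r) (y(r) = (r + (1 - 1*(-3)))/(r - 12) = (r + (1 + 3))/(-12 + r) = (r + 4)/(-12 + r) = (4 + r)/(-12 + r))
H(g, s) = 7/27 - 16*s (H(g, s) = -((8*6)*s + (4 + 3)/(-12 + 3))/3 = -(48*s + 7/(-9))/3 = -(48*s - ⅑*7)/3 = -(48*s - 7/9)/3 = -(-7/9 + 48*s)/3 = 7/27 - 16*s)
(-1836 + H(18, 9)) + 2812 = (-1836 + (7/27 - 16*9)) + 2812 = (-1836 + (7/27 - 144)) + 2812 = (-1836 - 3881/27) + 2812 = -53453/27 + 2812 = 22471/27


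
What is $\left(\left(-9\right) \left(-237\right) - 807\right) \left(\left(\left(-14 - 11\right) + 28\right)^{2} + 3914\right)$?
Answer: $5201898$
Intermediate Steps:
$\left(\left(-9\right) \left(-237\right) - 807\right) \left(\left(\left(-14 - 11\right) + 28\right)^{2} + 3914\right) = \left(2133 - 807\right) \left(\left(-25 + 28\right)^{2} + 3914\right) = 1326 \left(3^{2} + 3914\right) = 1326 \left(9 + 3914\right) = 1326 \cdot 3923 = 5201898$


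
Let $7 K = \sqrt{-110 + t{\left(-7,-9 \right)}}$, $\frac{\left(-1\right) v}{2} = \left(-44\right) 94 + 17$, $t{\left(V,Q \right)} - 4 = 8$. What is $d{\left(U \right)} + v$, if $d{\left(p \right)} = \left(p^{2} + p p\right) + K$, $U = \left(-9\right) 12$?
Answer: $31566 + i \sqrt{2} \approx 31566.0 + 1.4142 i$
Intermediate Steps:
$t{\left(V,Q \right)} = 12$ ($t{\left(V,Q \right)} = 4 + 8 = 12$)
$v = 8238$ ($v = - 2 \left(\left(-44\right) 94 + 17\right) = - 2 \left(-4136 + 17\right) = \left(-2\right) \left(-4119\right) = 8238$)
$U = -108$
$K = i \sqrt{2}$ ($K = \frac{\sqrt{-110 + 12}}{7} = \frac{\sqrt{-98}}{7} = \frac{7 i \sqrt{2}}{7} = i \sqrt{2} \approx 1.4142 i$)
$d{\left(p \right)} = 2 p^{2} + i \sqrt{2}$ ($d{\left(p \right)} = \left(p^{2} + p p\right) + i \sqrt{2} = \left(p^{2} + p^{2}\right) + i \sqrt{2} = 2 p^{2} + i \sqrt{2}$)
$d{\left(U \right)} + v = \left(2 \left(-108\right)^{2} + i \sqrt{2}\right) + 8238 = \left(2 \cdot 11664 + i \sqrt{2}\right) + 8238 = \left(23328 + i \sqrt{2}\right) + 8238 = 31566 + i \sqrt{2}$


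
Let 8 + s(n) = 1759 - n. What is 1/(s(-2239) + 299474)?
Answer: 1/303464 ≈ 3.2953e-6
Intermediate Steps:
s(n) = 1751 - n (s(n) = -8 + (1759 - n) = 1751 - n)
1/(s(-2239) + 299474) = 1/((1751 - 1*(-2239)) + 299474) = 1/((1751 + 2239) + 299474) = 1/(3990 + 299474) = 1/303464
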